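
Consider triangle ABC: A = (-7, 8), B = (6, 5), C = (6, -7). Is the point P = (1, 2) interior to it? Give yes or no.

Barycentric coordinates of P: (5/13, 7/26, 9/26).
The three coordinates are positive, positive, positive; a point is interior exactly when all three are positive.

yes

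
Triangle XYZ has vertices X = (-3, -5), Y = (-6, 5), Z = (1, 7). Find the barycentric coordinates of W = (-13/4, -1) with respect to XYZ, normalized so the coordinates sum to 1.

Signed area of the reference triangle: [XYZ] = ½·((-3)·(5−7) + (-6)·(7−(-5)) + 1·(-5−5)) = ½·(6 − 72 − 10) = -38.
[WYZ] = ½·((-13/4)·(5−7) + (-6)·(7−(-1)) + 1·(-1−5)) = ½·(13/2 − 48 − 6) = -95/4, so the X-coordinate is (-95/4)/(-38) = 5/8.
[XWZ] = ½·((-3)·(-1−7) + (-13/4)·(7−(-5)) + 1·(-5−(-1))) = ½·(24 − 39 − 4) = -19/2, so the Y-coordinate is 1/4.
[XYW] = ½·((-3)·(5−(-1)) + (-6)·(-1−(-5)) + (-13/4)·(-5−5)) = ½·(-18 − 24 + 65/2) = -19/4, so the Z-coordinate is 1/8.

(5/8, 1/4, 1/8)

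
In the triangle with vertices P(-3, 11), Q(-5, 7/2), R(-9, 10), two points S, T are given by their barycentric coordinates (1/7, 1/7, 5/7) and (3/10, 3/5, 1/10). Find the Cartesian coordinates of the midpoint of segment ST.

Barycentric coordinates of the midpoint are the average: (31/140, 13/35, 57/140).
Converting: (31/140)·P + (13/35)·Q + (57/140)·R = (-433/70, 1093/140).

(-433/70, 1093/140)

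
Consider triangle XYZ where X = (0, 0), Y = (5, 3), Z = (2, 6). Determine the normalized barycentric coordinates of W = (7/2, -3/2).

(3/4, 1, -3/4)

Signed area of the reference triangle: [XYZ] = ½·(0·(3−6) + 5·(6−0) + 2·(0−3)) = ½·(0 + 30 − 6) = 12.
[WYZ] = ½·((7/2)·(3−6) + 5·(6−(-3/2)) + 2·(-3/2−3)) = ½·(-21/2 + 75/2 − 9) = 9, so the X-coordinate is 9/12 = 3/4.
[XWZ] = ½·(0·(-3/2−6) + (7/2)·(6−0) + 2·(0−(-3/2))) = ½·(0 + 21 + 3) = 12, so the Y-coordinate is 1.
[XYW] = ½·(0·(3−(-3/2)) + 5·(-3/2−0) + (7/2)·(0−3)) = ½·(0 − 15/2 − 21/2) = -9, so the Z-coordinate is -3/4.
Check: 3/4 + 1 − 3/4 = 1.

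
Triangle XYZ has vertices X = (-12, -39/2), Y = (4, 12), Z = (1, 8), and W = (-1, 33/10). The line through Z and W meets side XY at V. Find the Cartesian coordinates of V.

(-4, -15/4)

Barycentric coordinates of W with respect to XYZ: (1/5, 1/5, 3/5).
On side XY the Z-coordinate is zero; dropping W's Z-weight 3/5 and renormalizing the remaining 1/5 : 1/5 gives weights 1/2, 1/2 on X, Y.
V = (1/2)·(-12, -39/2) + (1/2)·(4, 12) = (-4, -15/4).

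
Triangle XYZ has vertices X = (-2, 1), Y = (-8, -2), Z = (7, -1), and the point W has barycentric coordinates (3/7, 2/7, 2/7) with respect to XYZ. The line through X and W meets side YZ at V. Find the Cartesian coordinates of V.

(-1/2, -3/2)

Line XW meets YZ where the X-coordinate vanishes; zeroing W's X-weight and renormalizing leaves Y, Z-weights 2/7 : 2/7 → (1/2, 1/2).
So V = (1/2)·Y + (1/2)·Z = (-1/2, -3/2).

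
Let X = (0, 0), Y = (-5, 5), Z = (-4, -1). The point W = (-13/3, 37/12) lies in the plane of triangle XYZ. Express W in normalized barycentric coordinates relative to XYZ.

(1/12, 2/3, 1/4)

Signed area of the reference triangle: [XYZ] = ½·(0·(5−(-1)) + (-5)·(-1−0) + (-4)·(0−5)) = ½·(0 + 5 + 20) = 25/2.
[WYZ] = ½·((-13/3)·(5−(-1)) + (-5)·(-1−(37/12)) + (-4)·(37/12−5)) = ½·(-26 + 245/12 + 23/3) = 25/24, so the X-coordinate is (25/24)/(25/2) = 1/12.
[XWZ] = ½·(0·(37/12−(-1)) + (-13/3)·(-1−0) + (-4)·(0−(37/12))) = ½·(0 + 13/3 + 37/3) = 25/3, so the Y-coordinate is 2/3.
[XYW] = ½·(0·(5−(37/12)) + (-5)·(37/12−0) + (-13/3)·(0−5)) = ½·(0 − 185/12 + 65/3) = 25/8, so the Z-coordinate is 1/4.
Check: 1/12 + 2/3 + 1/4 = 1.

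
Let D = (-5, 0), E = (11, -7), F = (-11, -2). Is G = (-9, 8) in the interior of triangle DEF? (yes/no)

Barycentric coordinates of G: (115/37, -28/37, -50/37).
The three coordinates are positive, negative, negative; a point is interior exactly when all three are positive.

no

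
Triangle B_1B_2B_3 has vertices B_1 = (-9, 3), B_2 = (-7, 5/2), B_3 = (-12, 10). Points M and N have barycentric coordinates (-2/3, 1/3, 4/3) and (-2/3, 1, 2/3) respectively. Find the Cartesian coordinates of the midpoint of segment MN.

(-32/3, 29/3)

Barycentric coordinates of the midpoint are the average: (-2/3, 2/3, 1).
Converting: (-2/3)·B_1 + (2/3)·B_2 + 1·B_3 = (-32/3, 29/3).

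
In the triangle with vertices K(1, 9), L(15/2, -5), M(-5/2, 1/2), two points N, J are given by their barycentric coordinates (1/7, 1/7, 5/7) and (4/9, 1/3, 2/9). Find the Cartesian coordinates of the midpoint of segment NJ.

(229/252, 425/252)

Barycentric coordinates of the midpoint are the average: (37/126, 5/21, 59/126).
Converting: (37/126)·K + (5/21)·L + (59/126)·M = (229/252, 425/252).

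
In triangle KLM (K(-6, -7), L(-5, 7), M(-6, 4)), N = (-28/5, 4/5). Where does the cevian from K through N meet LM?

(-16/3, 6)

Barycentric coordinates of N with respect to KLM: (2/5, 2/5, 1/5).
On side LM the K-coordinate is zero; dropping N's K-weight 2/5 and renormalizing the remaining 2/5 : 1/5 gives weights 2/3, 1/3 on L, M.
J = (2/3)·(-5, 7) + (1/3)·(-6, 4) = (-16/3, 6).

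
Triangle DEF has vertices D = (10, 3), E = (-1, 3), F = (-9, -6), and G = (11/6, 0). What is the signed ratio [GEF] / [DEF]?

[DEF] = ½·(10·(3−(-6)) + (-1)·(-6−3) + (-9)·(3−3)) = ½·(90 + 9 + 0) = 99/2.
[GEF] = ½·((11/6)·(3−(-6)) + (-1)·(-6−0) + (-9)·(0−3)) = ½·(33/2 + 6 + 27) = 99/4, so the ratio is (99/4)/(99/2) = 1/2.

1/2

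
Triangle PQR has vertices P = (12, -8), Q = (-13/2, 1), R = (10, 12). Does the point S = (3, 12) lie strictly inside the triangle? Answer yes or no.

Barycentric coordinates of S: (-7/32, 35/88, 289/352).
The three coordinates are negative, positive, positive; a point is interior exactly when all three are positive.

no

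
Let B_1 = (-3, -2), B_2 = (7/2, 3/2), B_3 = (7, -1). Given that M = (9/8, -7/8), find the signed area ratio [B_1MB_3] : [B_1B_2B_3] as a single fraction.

[B_1B_2B_3] = ½·((-3)·(3/2−(-1)) + (7/2)·(-1−(-2)) + 7·(-2−(3/2))) = ½·(-15/2 + 7/2 − 49/2) = -57/4.
[B_1MB_3] = ½·((-3)·(-7/8−(-1)) + (9/8)·(-1−(-2)) + 7·(-2−(-7/8))) = ½·(-3/8 + 9/8 − 63/8) = -57/16, so the ratio is (-57/16)/(-57/4) = 1/4.

1/4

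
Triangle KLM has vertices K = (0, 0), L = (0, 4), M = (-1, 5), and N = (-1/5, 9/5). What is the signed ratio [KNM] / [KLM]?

1/5

[KLM] = ½·(0·(4−5) + 0·(5−0) + (-1)·(0−4)) = ½·(0 + 0 + 4) = 2.
[KNM] = ½·(0·(9/5−5) + (-1/5)·(5−0) + (-1)·(0−(9/5))) = ½·(0 − 1 + 9/5) = 2/5, so the ratio is (2/5)/2 = 1/5.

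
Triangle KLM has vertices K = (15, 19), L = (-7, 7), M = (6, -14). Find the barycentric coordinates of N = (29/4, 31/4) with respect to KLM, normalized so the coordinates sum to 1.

Signed area of the reference triangle: [KLM] = ½·(15·(7−(-14)) + (-7)·(-14−19) + 6·(19−7)) = ½·(315 + 231 + 72) = 309.
[NLM] = ½·((29/4)·(7−(-14)) + (-7)·(-14−(31/4)) + 6·(31/4−7)) = ½·(609/4 + 609/4 + 9/2) = 309/2, so the K-coordinate is (309/2)/309 = 1/2.
[KNM] = ½·(15·(31/4−(-14)) + (29/4)·(-14−19) + 6·(19−(31/4))) = ½·(1305/4 − 957/4 + 135/2) = 309/4, so the L-coordinate is 1/4.
[KLN] = ½·(15·(7−(31/4)) + (-7)·(31/4−19) + (29/4)·(19−7)) = ½·(-45/4 + 315/4 + 87) = 309/4, so the M-coordinate is 1/4.

(1/2, 1/4, 1/4)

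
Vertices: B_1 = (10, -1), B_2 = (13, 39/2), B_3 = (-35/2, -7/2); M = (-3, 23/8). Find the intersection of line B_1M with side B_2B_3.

(-22/3, 25/6)

Barycentric coordinates of M with respect to B_1B_2B_3: (1/4, 1/4, 1/2).
On side B_2B_3 the B_1-coordinate is zero; dropping M's B_1-weight 1/4 and renormalizing the remaining 1/4 : 1/2 gives weights 1/3, 2/3 on B_2, B_3.
N = (1/3)·(13, 39/2) + (2/3)·(-35/2, -7/2) = (-22/3, 25/6).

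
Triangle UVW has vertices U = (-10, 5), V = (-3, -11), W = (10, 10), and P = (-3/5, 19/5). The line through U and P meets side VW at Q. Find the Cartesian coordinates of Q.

Barycentric coordinates of P with respect to UVW: (2/5, 1/5, 2/5).
On side VW the U-coordinate is zero; dropping P's U-weight 2/5 and renormalizing the remaining 1/5 : 2/5 gives weights 1/3, 2/3 on V, W.
Q = (1/3)·(-3, -11) + (2/3)·(10, 10) = (17/3, 3).

(17/3, 3)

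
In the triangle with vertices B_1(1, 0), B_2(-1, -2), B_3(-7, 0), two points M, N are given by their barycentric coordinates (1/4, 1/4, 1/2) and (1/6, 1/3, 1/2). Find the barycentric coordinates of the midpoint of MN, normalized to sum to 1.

(5/24, 7/24, 1/2)

Since both coordinate triples sum to 1, the midpoint's barycentrics are the componentwise average.
(1/4+1/6)/2 = 5/24; similarly 7/24 and 1/2.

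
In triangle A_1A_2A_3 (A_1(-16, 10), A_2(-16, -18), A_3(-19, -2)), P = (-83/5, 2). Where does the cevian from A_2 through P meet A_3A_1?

(-67/4, 7)

Barycentric coordinates of P with respect to A_1A_2A_3: (3/5, 1/5, 1/5).
On side A_3A_1 the A_2-coordinate is zero; dropping P's A_2-weight 1/5 and renormalizing the remaining 1/5 : 3/5 gives weights 1/4, 3/4 on A_3, A_1.
Q = (1/4)·(-19, -2) + (3/4)·(-16, 10) = (-67/4, 7).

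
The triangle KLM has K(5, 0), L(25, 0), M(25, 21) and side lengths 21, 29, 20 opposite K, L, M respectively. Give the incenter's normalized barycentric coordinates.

The incenter has barycentric coordinates proportional to the opposite side lengths: (21 : 29 : 20).
Normalizing by 21+29+20 = 70 gives (3/10, 29/70, 2/7).

(3/10, 29/70, 2/7)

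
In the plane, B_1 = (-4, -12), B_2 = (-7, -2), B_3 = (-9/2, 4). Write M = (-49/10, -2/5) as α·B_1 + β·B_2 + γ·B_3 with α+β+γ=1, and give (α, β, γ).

Signed area of the reference triangle: [B_1B_2B_3] = ½·((-4)·(-2−4) + (-7)·(4−(-12)) + (-9/2)·(-12−(-2))) = ½·(24 − 112 + 45) = -43/2.
[MB_2B_3] = ½·((-49/10)·(-2−4) + (-7)·(4−(-2/5)) + (-9/2)·(-2/5−(-2))) = ½·(147/5 − 154/5 − 36/5) = -43/10, so the B_1-coordinate is (-43/10)/(-43/2) = 1/5.
[B_1MB_3] = ½·((-4)·(-2/5−4) + (-49/10)·(4−(-12)) + (-9/2)·(-12−(-2/5))) = ½·(88/5 − 392/5 + 261/5) = -43/10, so the B_2-coordinate is 1/5.
[B_1B_2M] = ½·((-4)·(-2−(-2/5)) + (-7)·(-2/5−(-12)) + (-49/10)·(-12−(-2))) = ½·(32/5 − 406/5 + 49) = -129/10, so the B_3-coordinate is 3/5.
Check: 1/5 + 1/5 + 3/5 = 1.

(1/5, 1/5, 3/5)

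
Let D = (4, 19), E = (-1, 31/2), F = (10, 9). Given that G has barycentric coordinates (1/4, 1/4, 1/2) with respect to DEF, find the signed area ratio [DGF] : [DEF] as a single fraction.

1/4

The signed ratio [DGF]/[DEF] equals the barycentric coordinate of G at vertex E, which is 1/4.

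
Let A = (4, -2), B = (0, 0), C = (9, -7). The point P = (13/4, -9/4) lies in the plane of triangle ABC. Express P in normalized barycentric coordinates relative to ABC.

Signed area of the reference triangle: [ABC] = ½·(4·(0−(-7)) + 0·(-7−(-2)) + 9·(-2−0)) = ½·(28 + 0 − 18) = 5.
[PBC] = ½·((13/4)·(0−(-7)) + 0·(-7−(-9/4)) + 9·(-9/4−0)) = ½·(91/4 + 0 − 81/4) = 5/4, so the A-coordinate is (5/4)/5 = 1/4.
[APC] = ½·(4·(-9/4−(-7)) + (13/4)·(-7−(-2)) + 9·(-2−(-9/4))) = ½·(19 − 65/4 + 9/4) = 5/2, so the B-coordinate is 1/2.
[ABP] = ½·(4·(0−(-9/4)) + 0·(-9/4−(-2)) + (13/4)·(-2−0)) = ½·(9 + 0 − 13/2) = 5/4, so the C-coordinate is 1/4.

(1/4, 1/2, 1/4)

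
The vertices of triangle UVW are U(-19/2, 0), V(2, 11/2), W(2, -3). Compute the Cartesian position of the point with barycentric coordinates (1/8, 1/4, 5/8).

(9/16, -1/2)

P = (1/8)·U + (1/4)·V + (5/8)·W.
x-coordinate: (1/8)·(-19/2) + (1/4)·2 + (5/8)·2 = 9/16.
y-coordinate: (1/8)·0 + (1/4)·(11/2) + (5/8)·(-3) = -1/2.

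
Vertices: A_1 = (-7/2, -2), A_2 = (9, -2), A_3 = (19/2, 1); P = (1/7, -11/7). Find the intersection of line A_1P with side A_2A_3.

Barycentric coordinates of P with respect to A_1A_2A_3: (5/7, 1/7, 1/7).
On side A_2A_3 the A_1-coordinate is zero; dropping P's A_1-weight 5/7 and renormalizing the remaining 1/7 : 1/7 gives weights 1/2, 1/2 on A_2, A_3.
Q = (1/2)·(9, -2) + (1/2)·(19/2, 1) = (37/4, -1/2).

(37/4, -1/2)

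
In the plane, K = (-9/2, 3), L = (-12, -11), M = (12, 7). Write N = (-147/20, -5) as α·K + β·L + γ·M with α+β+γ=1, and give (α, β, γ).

Signed area of the reference triangle: [KLM] = ½·((-9/2)·(-11−7) + (-12)·(7−3) + 12·(3−(-11))) = ½·(81 − 48 + 168) = 201/2.
[NLM] = ½·((-147/20)·(-11−7) + (-12)·(7−(-5)) + 12·(-5−(-11))) = ½·(1323/10 − 144 + 72) = 603/20, so the K-coordinate is (603/20)/(201/2) = 3/10.
[KNM] = ½·((-9/2)·(-5−7) + (-147/20)·(7−3) + 12·(3−(-5))) = ½·(54 − 147/5 + 96) = 603/10, so the L-coordinate is 3/5.
[KLN] = ½·((-9/2)·(-11−(-5)) + (-12)·(-5−3) + (-147/20)·(3−(-11))) = ½·(27 + 96 − 1029/10) = 201/20, so the M-coordinate is 1/10.

(3/10, 3/5, 1/10)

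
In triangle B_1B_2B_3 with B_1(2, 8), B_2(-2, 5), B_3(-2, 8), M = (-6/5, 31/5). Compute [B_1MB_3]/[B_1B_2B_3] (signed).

3/5

[B_1B_2B_3] = ½·(2·(5−8) + (-2)·(8−8) + (-2)·(8−5)) = ½·(-6 + 0 − 6) = -6.
[B_1MB_3] = ½·(2·(31/5−8) + (-6/5)·(8−8) + (-2)·(8−(31/5))) = ½·(-18/5 + 0 − 18/5) = -18/5, so the ratio is (-18/5)/(-6) = 3/5.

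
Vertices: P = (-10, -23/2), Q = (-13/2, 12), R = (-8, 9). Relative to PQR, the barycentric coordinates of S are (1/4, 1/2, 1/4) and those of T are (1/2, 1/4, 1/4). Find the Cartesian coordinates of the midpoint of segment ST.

(-131/16, 39/16)

Barycentric coordinates of the midpoint are the average: (3/8, 3/8, 1/4).
Converting: (3/8)·P + (3/8)·Q + (1/4)·R = (-131/16, 39/16).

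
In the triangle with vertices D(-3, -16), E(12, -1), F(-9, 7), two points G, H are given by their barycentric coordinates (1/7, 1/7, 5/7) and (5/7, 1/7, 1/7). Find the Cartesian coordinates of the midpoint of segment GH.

Barycentric coordinates of the midpoint are the average: (3/7, 1/7, 3/7).
Converting: (3/7)·D + (1/7)·E + (3/7)·F = (-24/7, -4).

(-24/7, -4)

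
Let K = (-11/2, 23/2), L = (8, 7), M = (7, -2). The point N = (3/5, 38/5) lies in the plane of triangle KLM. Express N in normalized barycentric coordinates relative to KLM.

Signed area of the reference triangle: [KLM] = ½·((-11/2)·(7−(-2)) + 8·(-2−(23/2)) + 7·(23/2−7)) = ½·(-99/2 − 108 + 63/2) = -63.
[NLM] = ½·((3/5)·(7−(-2)) + 8·(-2−(38/5)) + 7·(38/5−7)) = ½·(27/5 − 384/5 + 21/5) = -168/5, so the K-coordinate is (-168/5)/(-63) = 8/15.
[KNM] = ½·((-11/2)·(38/5−(-2)) + (3/5)·(-2−(23/2)) + 7·(23/2−(38/5))) = ½·(-264/5 − 81/10 + 273/10) = -84/5, so the L-coordinate is 4/15.
[KLN] = ½·((-11/2)·(7−(38/5)) + 8·(38/5−(23/2)) + (3/5)·(23/2−7)) = ½·(33/10 − 156/5 + 27/10) = -63/5, so the M-coordinate is 1/5.
Check: 8/15 + 4/15 + 1/5 = 1.

(8/15, 4/15, 1/5)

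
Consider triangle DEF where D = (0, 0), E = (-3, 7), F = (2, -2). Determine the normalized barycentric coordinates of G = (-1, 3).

Signed area of the reference triangle: [DEF] = ½·(0·(7−(-2)) + (-3)·(-2−0) + 2·(0−7)) = ½·(0 + 6 − 14) = -4.
[GEF] = ½·((-1)·(7−(-2)) + (-3)·(-2−3) + 2·(3−7)) = ½·(-9 + 15 − 8) = -1, so the D-coordinate is (-1)/(-4) = 1/4.
[DGF] = ½·(0·(3−(-2)) + (-1)·(-2−0) + 2·(0−3)) = ½·(0 + 2 − 6) = -2, so the E-coordinate is 1/2.
[DEG] = ½·(0·(7−3) + (-3)·(3−0) + (-1)·(0−7)) = ½·(0 − 9 + 7) = -1, so the F-coordinate is 1/4.
Check: 1/4 + 1/2 + 1/4 = 1.

(1/4, 1/2, 1/4)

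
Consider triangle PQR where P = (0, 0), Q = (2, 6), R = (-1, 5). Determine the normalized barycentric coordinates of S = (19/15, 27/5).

(1/15, 11/15, 1/5)

Signed area of the reference triangle: [PQR] = ½·(0·(6−5) + 2·(5−0) + (-1)·(0−6)) = ½·(0 + 10 + 6) = 8.
[SQR] = ½·((19/15)·(6−5) + 2·(5−(27/5)) + (-1)·(27/5−6)) = ½·(19/15 − 4/5 + 3/5) = 8/15, so the P-coordinate is (8/15)/8 = 1/15.
[PSR] = ½·(0·(27/5−5) + (19/15)·(5−0) + (-1)·(0−(27/5))) = ½·(0 + 19/3 + 27/5) = 88/15, so the Q-coordinate is 11/15.
[PQS] = ½·(0·(6−(27/5)) + 2·(27/5−0) + (19/15)·(0−6)) = ½·(0 + 54/5 − 38/5) = 8/5, so the R-coordinate is 1/5.
Check: 1/15 + 11/15 + 1/5 = 1.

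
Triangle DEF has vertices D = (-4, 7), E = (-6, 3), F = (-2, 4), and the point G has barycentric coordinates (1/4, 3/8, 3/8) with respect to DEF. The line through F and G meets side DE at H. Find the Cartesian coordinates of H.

Line FG meets DE where the F-coordinate vanishes; zeroing G's F-weight and renormalizing leaves D, E-weights 1/4 : 3/8 → (2/5, 3/5).
So H = (2/5)·D + (3/5)·E = (-26/5, 23/5).

(-26/5, 23/5)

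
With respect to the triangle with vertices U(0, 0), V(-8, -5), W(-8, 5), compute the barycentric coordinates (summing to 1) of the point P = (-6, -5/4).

(1/4, 1/2, 1/4)

Signed area of the reference triangle: [UVW] = ½·(0·(-5−5) + (-8)·(5−0) + (-8)·(0−(-5))) = ½·(0 − 40 − 40) = -40.
[PVW] = ½·((-6)·(-5−5) + (-8)·(5−(-5/4)) + (-8)·(-5/4−(-5))) = ½·(60 − 50 − 30) = -10, so the U-coordinate is (-10)/(-40) = 1/4.
[UPW] = ½·(0·(-5/4−5) + (-6)·(5−0) + (-8)·(0−(-5/4))) = ½·(0 − 30 − 10) = -20, so the V-coordinate is 1/2.
[UVP] = ½·(0·(-5−(-5/4)) + (-8)·(-5/4−0) + (-6)·(0−(-5))) = ½·(0 + 10 − 30) = -10, so the W-coordinate is 1/4.
Check: 1/4 + 1/2 + 1/4 = 1.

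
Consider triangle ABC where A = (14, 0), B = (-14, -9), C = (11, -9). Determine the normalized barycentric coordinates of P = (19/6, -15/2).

(1/6, 1/3, 1/2)

Signed area of the reference triangle: [ABC] = ½·(14·(-9−(-9)) + (-14)·(-9−0) + 11·(0−(-9))) = ½·(0 + 126 + 99) = 225/2.
[PBC] = ½·((19/6)·(-9−(-9)) + (-14)·(-9−(-15/2)) + 11·(-15/2−(-9))) = ½·(0 + 21 + 33/2) = 75/4, so the A-coordinate is (75/4)/(225/2) = 1/6.
[APC] = ½·(14·(-15/2−(-9)) + (19/6)·(-9−0) + 11·(0−(-15/2))) = ½·(21 − 57/2 + 165/2) = 75/2, so the B-coordinate is 1/3.
[ABP] = ½·(14·(-9−(-15/2)) + (-14)·(-15/2−0) + (19/6)·(0−(-9))) = ½·(-21 + 105 + 57/2) = 225/4, so the C-coordinate is 1/2.
Check: 1/6 + 1/3 + 1/2 = 1.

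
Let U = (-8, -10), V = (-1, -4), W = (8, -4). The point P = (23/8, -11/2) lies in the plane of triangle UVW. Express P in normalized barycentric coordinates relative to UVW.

(1/4, 1/8, 5/8)

Signed area of the reference triangle: [UVW] = ½·((-8)·(-4−(-4)) + (-1)·(-4−(-10)) + 8·(-10−(-4))) = ½·(0 − 6 − 48) = -27.
[PVW] = ½·((23/8)·(-4−(-4)) + (-1)·(-4−(-11/2)) + 8·(-11/2−(-4))) = ½·(0 − 3/2 − 12) = -27/4, so the U-coordinate is (-27/4)/(-27) = 1/4.
[UPW] = ½·((-8)·(-11/2−(-4)) + (23/8)·(-4−(-10)) + 8·(-10−(-11/2))) = ½·(12 + 69/4 − 36) = -27/8, so the V-coordinate is 1/8.
[UVP] = ½·((-8)·(-4−(-11/2)) + (-1)·(-11/2−(-10)) + (23/8)·(-10−(-4))) = ½·(-12 − 9/2 − 69/4) = -135/8, so the W-coordinate is 5/8.
Check: 1/4 + 1/8 + 5/8 = 1.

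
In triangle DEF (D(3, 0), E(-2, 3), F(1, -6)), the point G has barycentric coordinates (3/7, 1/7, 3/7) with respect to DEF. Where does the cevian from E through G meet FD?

(2, -3)

Line EG meets FD where the E-coordinate vanishes; zeroing G's E-weight and renormalizing leaves F, D-weights 3/7 : 3/7 → (1/2, 1/2).
So H = (1/2)·F + (1/2)·D = (2, -3).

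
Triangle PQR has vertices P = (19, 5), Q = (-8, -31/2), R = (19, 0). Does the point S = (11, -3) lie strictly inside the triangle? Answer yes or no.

Barycentric coordinates of S: (43/135, 8/27, 52/135).
The three coordinates are positive, positive, positive; a point is interior exactly when all three are positive.

yes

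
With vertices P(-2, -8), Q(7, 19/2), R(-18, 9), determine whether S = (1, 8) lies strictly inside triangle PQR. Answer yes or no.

yes

Barycentric coordinates of S: (69/866, 307/433, 183/866).
The three coordinates are positive, positive, positive; a point is interior exactly when all three are positive.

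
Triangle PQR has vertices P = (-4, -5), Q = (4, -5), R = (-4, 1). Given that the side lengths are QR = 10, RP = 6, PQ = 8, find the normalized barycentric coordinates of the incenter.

(5/12, 1/4, 1/3)

The incenter has barycentric coordinates proportional to the opposite side lengths: (10 : 6 : 8).
Normalizing by 10+6+8 = 24 gives (5/12, 1/4, 1/3).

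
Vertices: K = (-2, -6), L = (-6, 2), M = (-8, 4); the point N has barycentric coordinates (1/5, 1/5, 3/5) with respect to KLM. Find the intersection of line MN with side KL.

Line MN meets KL where the M-coordinate vanishes; zeroing N's M-weight and renormalizing leaves K, L-weights 1/5 : 1/5 → (1/2, 1/2).
So J = (1/2)·K + (1/2)·L = (-4, -2).

(-4, -2)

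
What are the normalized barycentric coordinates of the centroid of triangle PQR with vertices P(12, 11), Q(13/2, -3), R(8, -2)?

The centroid is the average of the vertices, so each weight is 1/3.

(1/3, 1/3, 1/3)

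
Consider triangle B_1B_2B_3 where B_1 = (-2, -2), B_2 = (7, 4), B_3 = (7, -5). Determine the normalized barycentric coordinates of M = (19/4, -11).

Signed area of the reference triangle: [B_1B_2B_3] = ½·((-2)·(4−(-5)) + 7·(-5−(-2)) + 7·(-2−4)) = ½·(-18 − 21 − 42) = -81/2.
[MB_2B_3] = ½·((19/4)·(4−(-5)) + 7·(-5−(-11)) + 7·(-11−4)) = ½·(171/4 + 42 − 105) = -81/8, so the B_1-coordinate is (-81/8)/(-81/2) = 1/4.
[B_1MB_3] = ½·((-2)·(-11−(-5)) + (19/4)·(-5−(-2)) + 7·(-2−(-11))) = ½·(12 − 57/4 + 63) = 243/8, so the B_2-coordinate is -3/4.
[B_1B_2M] = ½·((-2)·(4−(-11)) + 7·(-11−(-2)) + (19/4)·(-2−4)) = ½·(-30 − 63 − 57/2) = -243/4, so the B_3-coordinate is 3/2.

(1/4, -3/4, 3/2)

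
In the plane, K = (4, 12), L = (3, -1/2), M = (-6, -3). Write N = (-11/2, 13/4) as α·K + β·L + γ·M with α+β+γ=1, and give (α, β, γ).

Signed area of the reference triangle: [KLM] = ½·(4·(-1/2−(-3)) + 3·(-3−12) + (-6)·(12−(-1/2))) = ½·(10 − 45 − 75) = -55.
[NLM] = ½·((-11/2)·(-1/2−(-3)) + 3·(-3−(13/4)) + (-6)·(13/4−(-1/2))) = ½·(-55/4 − 75/4 − 45/2) = -55/2, so the K-coordinate is (-55/2)/(-55) = 1/2.
[KNM] = ½·(4·(13/4−(-3)) + (-11/2)·(-3−12) + (-6)·(12−(13/4))) = ½·(25 + 165/2 − 105/2) = 55/2, so the L-coordinate is -1/2.
[KLN] = ½·(4·(-1/2−(13/4)) + 3·(13/4−12) + (-11/2)·(12−(-1/2))) = ½·(-15 − 105/4 − 275/4) = -55, so the M-coordinate is 1.

(1/2, -1/2, 1)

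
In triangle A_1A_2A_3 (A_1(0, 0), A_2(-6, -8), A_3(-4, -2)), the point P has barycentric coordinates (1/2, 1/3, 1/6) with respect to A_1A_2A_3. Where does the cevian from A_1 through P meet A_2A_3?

Line A_1P meets A_2A_3 where the A_1-coordinate vanishes; zeroing P's A_1-weight and renormalizing leaves A_2, A_3-weights 1/3 : 1/6 → (2/3, 1/3).
So Q = (2/3)·A_2 + (1/3)·A_3 = (-16/3, -6).

(-16/3, -6)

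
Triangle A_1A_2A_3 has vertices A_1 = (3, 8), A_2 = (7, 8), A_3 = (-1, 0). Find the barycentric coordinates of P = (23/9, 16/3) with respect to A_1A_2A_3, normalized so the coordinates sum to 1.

(4/9, 2/9, 1/3)

Signed area of the reference triangle: [A_1A_2A_3] = ½·(3·(8−0) + 7·(0−8) + (-1)·(8−8)) = ½·(24 − 56 + 0) = -16.
[PA_2A_3] = ½·((23/9)·(8−0) + 7·(0−(16/3)) + (-1)·(16/3−8)) = ½·(184/9 − 112/3 + 8/3) = -64/9, so the A_1-coordinate is (-64/9)/(-16) = 4/9.
[A_1PA_3] = ½·(3·(16/3−0) + (23/9)·(0−8) + (-1)·(8−(16/3))) = ½·(16 − 184/9 − 8/3) = -32/9, so the A_2-coordinate is 2/9.
[A_1A_2P] = ½·(3·(8−(16/3)) + 7·(16/3−8) + (23/9)·(8−8)) = ½·(8 − 56/3 + 0) = -16/3, so the A_3-coordinate is 1/3.
Check: 4/9 + 2/9 + 1/3 = 1.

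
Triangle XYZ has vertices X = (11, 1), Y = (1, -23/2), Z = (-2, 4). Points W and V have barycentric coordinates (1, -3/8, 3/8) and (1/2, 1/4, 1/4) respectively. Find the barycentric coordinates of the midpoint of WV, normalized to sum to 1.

(3/4, -1/16, 5/16)

Since both coordinate triples sum to 1, the midpoint's barycentrics are the componentwise average.
(1+1/2)/2 = 3/4; similarly -1/16 and 5/16.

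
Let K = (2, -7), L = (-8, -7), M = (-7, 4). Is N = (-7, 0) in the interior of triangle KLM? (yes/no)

Barycentric coordinates of N: (2/55, 18/55, 7/11).
The three coordinates are positive, positive, positive; a point is interior exactly when all three are positive.

yes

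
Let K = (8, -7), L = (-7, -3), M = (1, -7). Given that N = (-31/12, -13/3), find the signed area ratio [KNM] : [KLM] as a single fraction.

2/3

[KLM] = ½·(8·(-3−(-7)) + (-7)·(-7−(-7)) + 1·(-7−(-3))) = ½·(32 + 0 − 4) = 14.
[KNM] = ½·(8·(-13/3−(-7)) + (-31/12)·(-7−(-7)) + 1·(-7−(-13/3))) = ½·(64/3 + 0 − 8/3) = 28/3, so the ratio is (28/3)/14 = 2/3.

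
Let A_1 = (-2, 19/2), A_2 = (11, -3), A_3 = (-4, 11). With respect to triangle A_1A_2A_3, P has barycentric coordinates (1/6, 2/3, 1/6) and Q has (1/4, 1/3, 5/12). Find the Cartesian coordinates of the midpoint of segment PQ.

(47/12, 59/16)

Barycentric coordinates of the midpoint are the average: (5/24, 1/2, 7/24).
Converting: (5/24)·A_1 + (1/2)·A_2 + (7/24)·A_3 = (47/12, 59/16).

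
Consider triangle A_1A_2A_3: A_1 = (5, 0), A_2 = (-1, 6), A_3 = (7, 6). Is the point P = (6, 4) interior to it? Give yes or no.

Barycentric coordinates of P: (1/3, 1/24, 5/8).
The three coordinates are positive, positive, positive; a point is interior exactly when all three are positive.

yes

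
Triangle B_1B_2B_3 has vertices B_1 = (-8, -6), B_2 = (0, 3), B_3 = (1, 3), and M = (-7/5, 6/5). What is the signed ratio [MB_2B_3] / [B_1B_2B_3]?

[B_1B_2B_3] = ½·((-8)·(3−3) + 0·(3−(-6)) + 1·(-6−3)) = ½·(0 + 0 − 9) = -9/2.
[MB_2B_3] = ½·((-7/5)·(3−3) + 0·(3−(6/5)) + 1·(6/5−3)) = ½·(0 + 0 − 9/5) = -9/10, so the ratio is (-9/10)/(-9/2) = 1/5.

1/5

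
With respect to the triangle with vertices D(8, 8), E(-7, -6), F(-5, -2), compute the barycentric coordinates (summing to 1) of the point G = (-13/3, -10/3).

(1/6, 3/4, 1/12)

Signed area of the reference triangle: [DEF] = ½·(8·(-6−(-2)) + (-7)·(-2−8) + (-5)·(8−(-6))) = ½·(-32 + 70 − 70) = -16.
[GEF] = ½·((-13/3)·(-6−(-2)) + (-7)·(-2−(-10/3)) + (-5)·(-10/3−(-6))) = ½·(52/3 − 28/3 − 40/3) = -8/3, so the D-coordinate is (-8/3)/(-16) = 1/6.
[DGF] = ½·(8·(-10/3−(-2)) + (-13/3)·(-2−8) + (-5)·(8−(-10/3))) = ½·(-32/3 + 130/3 − 170/3) = -12, so the E-coordinate is 3/4.
[DEG] = ½·(8·(-6−(-10/3)) + (-7)·(-10/3−8) + (-13/3)·(8−(-6))) = ½·(-64/3 + 238/3 − 182/3) = -4/3, so the F-coordinate is 1/12.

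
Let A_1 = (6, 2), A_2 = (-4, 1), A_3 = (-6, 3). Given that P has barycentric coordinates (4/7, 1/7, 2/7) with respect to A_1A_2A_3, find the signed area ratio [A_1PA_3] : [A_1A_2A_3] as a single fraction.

The signed ratio [A_1PA_3]/[A_1A_2A_3] equals the barycentric coordinate of P at vertex A_2, which is 1/7.

1/7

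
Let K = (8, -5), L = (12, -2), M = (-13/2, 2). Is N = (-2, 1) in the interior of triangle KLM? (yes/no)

yes

Barycentric coordinates of N: (1/143, 34/143, 108/143).
The three coordinates are positive, positive, positive; a point is interior exactly when all three are positive.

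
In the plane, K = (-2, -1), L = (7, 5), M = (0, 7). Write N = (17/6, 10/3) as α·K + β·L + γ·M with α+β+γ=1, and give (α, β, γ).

(1/3, 1/2, 1/6)

Signed area of the reference triangle: [KLM] = ½·((-2)·(5−7) + 7·(7−(-1)) + 0·(-1−5)) = ½·(4 + 56 + 0) = 30.
[NLM] = ½·((17/6)·(5−7) + 7·(7−(10/3)) + 0·(10/3−5)) = ½·(-17/3 + 77/3 + 0) = 10, so the K-coordinate is 10/30 = 1/3.
[KNM] = ½·((-2)·(10/3−7) + (17/6)·(7−(-1)) + 0·(-1−(10/3))) = ½·(22/3 + 68/3 + 0) = 15, so the L-coordinate is 1/2.
[KLN] = ½·((-2)·(5−(10/3)) + 7·(10/3−(-1)) + (17/6)·(-1−5)) = ½·(-10/3 + 91/3 − 17) = 5, so the M-coordinate is 1/6.
Check: 1/3 + 1/2 + 1/6 = 1.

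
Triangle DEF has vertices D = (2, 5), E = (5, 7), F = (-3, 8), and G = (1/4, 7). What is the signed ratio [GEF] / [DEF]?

1/4

[DEF] = ½·(2·(7−8) + 5·(8−5) + (-3)·(5−7)) = ½·(-2 + 15 + 6) = 19/2.
[GEF] = ½·((1/4)·(7−8) + 5·(8−7) + (-3)·(7−7)) = ½·(-1/4 + 5 + 0) = 19/8, so the ratio is (19/8)/(19/2) = 1/4.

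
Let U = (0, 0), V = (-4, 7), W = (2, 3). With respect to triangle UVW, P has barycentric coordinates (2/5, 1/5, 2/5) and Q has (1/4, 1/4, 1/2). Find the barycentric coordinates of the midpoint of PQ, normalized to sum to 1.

Since both coordinate triples sum to 1, the midpoint's barycentrics are the componentwise average.
(2/5+1/4)/2 = 13/40; similarly 9/40 and 9/20.

(13/40, 9/40, 9/20)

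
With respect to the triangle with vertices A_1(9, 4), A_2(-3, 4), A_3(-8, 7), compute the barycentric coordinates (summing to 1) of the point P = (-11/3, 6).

Signed area of the reference triangle: [A_1A_2A_3] = ½·(9·(4−7) + (-3)·(7−4) + (-8)·(4−4)) = ½·(-27 − 9 + 0) = -18.
[PA_2A_3] = ½·((-11/3)·(4−7) + (-3)·(7−6) + (-8)·(6−4)) = ½·(11 − 3 − 16) = -4, so the A_1-coordinate is (-4)/(-18) = 2/9.
[A_1PA_3] = ½·(9·(6−7) + (-11/3)·(7−4) + (-8)·(4−6)) = ½·(-9 − 11 + 16) = -2, so the A_2-coordinate is 1/9.
[A_1A_2P] = ½·(9·(4−6) + (-3)·(6−4) + (-11/3)·(4−4)) = ½·(-18 − 6 + 0) = -12, so the A_3-coordinate is 2/3.

(2/9, 1/9, 2/3)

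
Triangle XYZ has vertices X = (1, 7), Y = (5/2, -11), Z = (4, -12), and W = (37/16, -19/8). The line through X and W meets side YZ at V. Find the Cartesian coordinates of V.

Barycentric coordinates of W with respect to XYZ: (1/2, 1/8, 3/8).
On side YZ the X-coordinate is zero; dropping W's X-weight 1/2 and renormalizing the remaining 1/8 : 3/8 gives weights 1/4, 3/4 on Y, Z.
V = (1/4)·(5/2, -11) + (3/4)·(4, -12) = (29/8, -47/4).

(29/8, -47/4)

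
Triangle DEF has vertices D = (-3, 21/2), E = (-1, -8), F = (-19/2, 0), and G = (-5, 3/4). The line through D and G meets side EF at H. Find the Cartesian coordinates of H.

(-41/7, -24/7)

Barycentric coordinates of G with respect to DEF: (3/10, 3/10, 2/5).
On side EF the D-coordinate is zero; dropping G's D-weight 3/10 and renormalizing the remaining 3/10 : 2/5 gives weights 3/7, 4/7 on E, F.
H = (3/7)·(-1, -8) + (4/7)·(-19/2, 0) = (-41/7, -24/7).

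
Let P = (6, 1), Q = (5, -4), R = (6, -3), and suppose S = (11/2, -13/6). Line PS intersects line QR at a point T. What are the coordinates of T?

Barycentric coordinates of S with respect to PQR: (1/3, 1/2, 1/6).
On side QR the P-coordinate is zero; dropping S's P-weight 1/3 and renormalizing the remaining 1/2 : 1/6 gives weights 3/4, 1/4 on Q, R.
T = (3/4)·(5, -4) + (1/4)·(6, -3) = (21/4, -15/4).

(21/4, -15/4)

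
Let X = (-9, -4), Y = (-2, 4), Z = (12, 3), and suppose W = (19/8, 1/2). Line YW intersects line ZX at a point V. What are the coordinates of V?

(3, 0)

Barycentric coordinates of W with respect to XYZ: (3/8, 1/8, 1/2).
On side ZX the Y-coordinate is zero; dropping W's Y-weight 1/8 and renormalizing the remaining 1/2 : 3/8 gives weights 4/7, 3/7 on Z, X.
V = (4/7)·(12, 3) + (3/7)·(-9, -4) = (3, 0).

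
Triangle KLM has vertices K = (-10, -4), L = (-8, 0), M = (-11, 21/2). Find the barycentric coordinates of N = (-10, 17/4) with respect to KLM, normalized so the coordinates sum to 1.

Signed area of the reference triangle: [KLM] = ½·((-10)·(0−(21/2)) + (-8)·(21/2−(-4)) + (-11)·(-4−0)) = ½·(105 − 116 + 44) = 33/2.
[NLM] = ½·((-10)·(0−(21/2)) + (-8)·(21/2−(17/4)) + (-11)·(17/4−0)) = ½·(105 − 50 − 187/4) = 33/8, so the K-coordinate is (33/8)/(33/2) = 1/4.
[KNM] = ½·((-10)·(17/4−(21/2)) + (-10)·(21/2−(-4)) + (-11)·(-4−(17/4))) = ½·(125/2 − 145 + 363/4) = 33/8, so the L-coordinate is 1/4.
[KLN] = ½·((-10)·(0−(17/4)) + (-8)·(17/4−(-4)) + (-10)·(-4−0)) = ½·(85/2 − 66 + 40) = 33/4, so the M-coordinate is 1/2.
Check: 1/4 + 1/4 + 1/2 = 1.

(1/4, 1/4, 1/2)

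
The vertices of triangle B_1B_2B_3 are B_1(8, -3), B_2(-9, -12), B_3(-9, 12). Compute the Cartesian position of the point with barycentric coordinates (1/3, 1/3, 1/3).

(-10/3, -1)

M = (1/3)·B_1 + (1/3)·B_2 + (1/3)·B_3.
x-coordinate: (1/3)·8 + (1/3)·(-9) + (1/3)·(-9) = -10/3.
y-coordinate: (1/3)·(-3) + (1/3)·(-12) + (1/3)·12 = -1.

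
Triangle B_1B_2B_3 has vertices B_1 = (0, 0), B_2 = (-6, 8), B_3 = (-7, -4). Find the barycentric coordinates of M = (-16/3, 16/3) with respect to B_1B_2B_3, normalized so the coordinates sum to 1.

(2/15, 11/15, 2/15)

Signed area of the reference triangle: [B_1B_2B_3] = ½·(0·(8−(-4)) + (-6)·(-4−0) + (-7)·(0−8)) = ½·(0 + 24 + 56) = 40.
[MB_2B_3] = ½·((-16/3)·(8−(-4)) + (-6)·(-4−(16/3)) + (-7)·(16/3−8)) = ½·(-64 + 56 + 56/3) = 16/3, so the B_1-coordinate is (16/3)/40 = 2/15.
[B_1MB_3] = ½·(0·(16/3−(-4)) + (-16/3)·(-4−0) + (-7)·(0−(16/3))) = ½·(0 + 64/3 + 112/3) = 88/3, so the B_2-coordinate is 11/15.
[B_1B_2M] = ½·(0·(8−(16/3)) + (-6)·(16/3−0) + (-16/3)·(0−8)) = ½·(0 − 32 + 128/3) = 16/3, so the B_3-coordinate is 2/15.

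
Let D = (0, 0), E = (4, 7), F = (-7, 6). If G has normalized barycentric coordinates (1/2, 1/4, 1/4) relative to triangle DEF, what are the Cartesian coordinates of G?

G = (1/2)·D + (1/4)·E + (1/4)·F.
x-coordinate: (1/2)·0 + (1/4)·4 + (1/4)·(-7) = -3/4.
y-coordinate: (1/2)·0 + (1/4)·7 + (1/4)·6 = 13/4.

(-3/4, 13/4)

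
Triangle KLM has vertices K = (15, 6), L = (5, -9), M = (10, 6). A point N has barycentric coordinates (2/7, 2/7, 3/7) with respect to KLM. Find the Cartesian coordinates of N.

N = (2/7)·K + (2/7)·L + (3/7)·M.
x-coordinate: (2/7)·15 + (2/7)·5 + (3/7)·10 = 10.
y-coordinate: (2/7)·6 + (2/7)·(-9) + (3/7)·6 = 12/7.

(10, 12/7)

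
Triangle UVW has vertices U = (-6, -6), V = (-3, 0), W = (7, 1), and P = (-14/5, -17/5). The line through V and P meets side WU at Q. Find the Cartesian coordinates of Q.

(-11/4, -17/4)

Barycentric coordinates of P with respect to UVW: (3/5, 1/5, 1/5).
On side WU the V-coordinate is zero; dropping P's V-weight 1/5 and renormalizing the remaining 1/5 : 3/5 gives weights 1/4, 3/4 on W, U.
Q = (1/4)·(7, 1) + (3/4)·(-6, -6) = (-11/4, -17/4).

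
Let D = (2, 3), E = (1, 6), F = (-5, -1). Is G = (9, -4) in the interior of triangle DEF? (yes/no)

no

Barycentric coordinates of G: (116/25, -77/25, -14/25).
The three coordinates are positive, negative, negative; a point is interior exactly when all three are positive.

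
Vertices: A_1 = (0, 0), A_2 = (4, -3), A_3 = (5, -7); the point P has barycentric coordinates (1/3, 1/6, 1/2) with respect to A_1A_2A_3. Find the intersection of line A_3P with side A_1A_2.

Line A_3P meets A_1A_2 where the A_3-coordinate vanishes; zeroing P's A_3-weight and renormalizing leaves A_1, A_2-weights 1/3 : 1/6 → (2/3, 1/3).
So Q = (2/3)·A_1 + (1/3)·A_2 = (4/3, -1).

(4/3, -1)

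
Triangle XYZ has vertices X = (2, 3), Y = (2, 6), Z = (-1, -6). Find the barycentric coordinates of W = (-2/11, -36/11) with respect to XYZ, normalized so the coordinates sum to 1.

(2/11, 1/11, 8/11)

Signed area of the reference triangle: [XYZ] = ½·(2·(6−(-6)) + 2·(-6−3) + (-1)·(3−6)) = ½·(24 − 18 + 3) = 9/2.
[WYZ] = ½·((-2/11)·(6−(-6)) + 2·(-6−(-36/11)) + (-1)·(-36/11−6)) = ½·(-24/11 − 60/11 + 102/11) = 9/11, so the X-coordinate is (9/11)/(9/2) = 2/11.
[XWZ] = ½·(2·(-36/11−(-6)) + (-2/11)·(-6−3) + (-1)·(3−(-36/11))) = ½·(60/11 + 18/11 − 69/11) = 9/22, so the Y-coordinate is 1/11.
[XYW] = ½·(2·(6−(-36/11)) + 2·(-36/11−3) + (-2/11)·(3−6)) = ½·(204/11 − 138/11 + 6/11) = 36/11, so the Z-coordinate is 8/11.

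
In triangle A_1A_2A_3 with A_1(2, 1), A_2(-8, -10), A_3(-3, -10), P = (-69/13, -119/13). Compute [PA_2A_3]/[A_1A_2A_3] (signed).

[A_1A_2A_3] = ½·(2·(-10−(-10)) + (-8)·(-10−1) + (-3)·(1−(-10))) = ½·(0 + 88 − 33) = 55/2.
[PA_2A_3] = ½·((-69/13)·(-10−(-10)) + (-8)·(-10−(-119/13)) + (-3)·(-119/13−(-10))) = ½·(0 + 88/13 − 33/13) = 55/26, so the ratio is (55/26)/(55/2) = 1/13.

1/13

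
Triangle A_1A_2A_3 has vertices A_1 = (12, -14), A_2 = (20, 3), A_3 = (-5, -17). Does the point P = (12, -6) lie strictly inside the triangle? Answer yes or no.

yes

Barycentric coordinates of P: (13/53, 136/265, 64/265).
The three coordinates are positive, positive, positive; a point is interior exactly when all three are positive.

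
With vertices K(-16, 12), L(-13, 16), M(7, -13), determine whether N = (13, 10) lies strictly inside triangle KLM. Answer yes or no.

Barycentric coordinates of N: (-634/167, 679/167, 122/167).
The three coordinates are negative, positive, positive; a point is interior exactly when all three are positive.

no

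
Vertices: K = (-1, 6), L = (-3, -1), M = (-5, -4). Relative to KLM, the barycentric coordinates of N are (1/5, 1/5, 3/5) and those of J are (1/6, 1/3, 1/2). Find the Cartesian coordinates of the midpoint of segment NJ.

(-56/15, -41/30)

Barycentric coordinates of the midpoint are the average: (11/60, 4/15, 11/20).
Converting: (11/60)·K + (4/15)·L + (11/20)·M = (-56/15, -41/30).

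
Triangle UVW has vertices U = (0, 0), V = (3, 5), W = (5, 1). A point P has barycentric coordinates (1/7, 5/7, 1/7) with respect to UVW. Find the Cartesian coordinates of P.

P = (1/7)·U + (5/7)·V + (1/7)·W.
x-coordinate: (1/7)·0 + (5/7)·3 + (1/7)·5 = 20/7.
y-coordinate: (1/7)·0 + (5/7)·5 + (1/7)·1 = 26/7.

(20/7, 26/7)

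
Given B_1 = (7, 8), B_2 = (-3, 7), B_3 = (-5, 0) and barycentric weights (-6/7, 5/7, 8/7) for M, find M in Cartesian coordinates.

(-97/7, -13/7)

M = (-6/7)·B_1 + (5/7)·B_2 + (8/7)·B_3.
x-coordinate: (-6/7)·7 + (5/7)·(-3) + (8/7)·(-5) = -97/7.
y-coordinate: (-6/7)·8 + (5/7)·7 + (8/7)·0 = -13/7.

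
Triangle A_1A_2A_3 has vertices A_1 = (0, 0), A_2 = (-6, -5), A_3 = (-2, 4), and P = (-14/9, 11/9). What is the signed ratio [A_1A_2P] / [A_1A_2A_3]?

4/9

[A_1A_2A_3] = ½·(0·(-5−4) + (-6)·(4−0) + (-2)·(0−(-5))) = ½·(0 − 24 − 10) = -17.
[A_1A_2P] = ½·(0·(-5−(11/9)) + (-6)·(11/9−0) + (-14/9)·(0−(-5))) = ½·(0 − 22/3 − 70/9) = -68/9, so the ratio is (-68/9)/(-17) = 4/9.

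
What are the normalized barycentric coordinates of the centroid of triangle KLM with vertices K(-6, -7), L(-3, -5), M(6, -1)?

(1/3, 1/3, 1/3)

The centroid is the average of the vertices, so each weight is 1/3.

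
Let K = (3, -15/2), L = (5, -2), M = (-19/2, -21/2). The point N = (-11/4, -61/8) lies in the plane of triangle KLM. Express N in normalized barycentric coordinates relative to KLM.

(1/4, 1/4, 1/2)

Signed area of the reference triangle: [KLM] = ½·(3·(-2−(-21/2)) + 5·(-21/2−(-15/2)) + (-19/2)·(-15/2−(-2))) = ½·(51/2 − 15 + 209/4) = 251/8.
[NLM] = ½·((-11/4)·(-2−(-21/2)) + 5·(-21/2−(-61/8)) + (-19/2)·(-61/8−(-2))) = ½·(-187/8 − 115/8 + 855/16) = 251/32, so the K-coordinate is (251/32)/(251/8) = 1/4.
[KNM] = ½·(3·(-61/8−(-21/2)) + (-11/4)·(-21/2−(-15/2)) + (-19/2)·(-15/2−(-61/8))) = ½·(69/8 + 33/4 − 19/16) = 251/32, so the L-coordinate is 1/4.
[KLN] = ½·(3·(-2−(-61/8)) + 5·(-61/8−(-15/2)) + (-11/4)·(-15/2−(-2))) = ½·(135/8 − 5/8 + 121/8) = 251/16, so the M-coordinate is 1/2.
Check: 1/4 + 1/4 + 1/2 = 1.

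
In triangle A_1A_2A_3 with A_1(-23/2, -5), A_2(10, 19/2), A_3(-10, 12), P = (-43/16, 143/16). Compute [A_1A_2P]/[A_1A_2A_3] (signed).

[A_1A_2A_3] = ½·((-23/2)·(19/2−12) + 10·(12−(-5)) + (-10)·(-5−(19/2))) = ½·(115/4 + 170 + 145) = 1375/8.
[A_1A_2P] = ½·((-23/2)·(19/2−(143/16)) + 10·(143/16−(-5)) + (-43/16)·(-5−(19/2))) = ½·(-207/32 + 1115/8 + 1247/32) = 1375/16, so the ratio is (1375/16)/(1375/8) = 1/2.

1/2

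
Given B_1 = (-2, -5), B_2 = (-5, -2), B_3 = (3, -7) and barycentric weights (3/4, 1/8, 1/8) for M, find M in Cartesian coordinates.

(-7/4, -39/8)

M = (3/4)·B_1 + (1/8)·B_2 + (1/8)·B_3.
x-coordinate: (3/4)·(-2) + (1/8)·(-5) + (1/8)·3 = -7/4.
y-coordinate: (3/4)·(-5) + (1/8)·(-2) + (1/8)·(-7) = -39/8.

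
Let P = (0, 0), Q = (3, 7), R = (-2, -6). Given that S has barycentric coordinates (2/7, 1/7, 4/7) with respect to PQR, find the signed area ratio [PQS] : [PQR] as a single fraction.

The signed ratio [PQS]/[PQR] equals the barycentric coordinate of S at vertex R, which is 4/7.

4/7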